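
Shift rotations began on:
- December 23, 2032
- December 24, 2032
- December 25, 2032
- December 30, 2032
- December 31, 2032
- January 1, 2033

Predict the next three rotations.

The gap pattern 1, 1, 5, 1, 1 repeats every 3 events.
These are the Thursdays, Fridays and Saturdays of each week.
The following Thursday is January 6, 2033.
Next Friday: January 7, 2033.
The following Saturday is January 8, 2033.

January 6, 2033; January 7, 2033; January 8, 2033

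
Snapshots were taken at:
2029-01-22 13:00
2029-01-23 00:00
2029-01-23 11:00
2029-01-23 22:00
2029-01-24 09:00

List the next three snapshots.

Gaps: 11, 11, 11, 11 hours — each event is 11 hours after the previous one.
2029-01-24 09:00 + 11 h = 2029-01-24 20:00.
2029-01-24 20:00 + 11 h = 2029-01-25 07:00.
2029-01-25 07:00 + 11 h = 2029-01-25 18:00.

2029-01-24 20:00, 2029-01-25 07:00, 2029-01-25 18:00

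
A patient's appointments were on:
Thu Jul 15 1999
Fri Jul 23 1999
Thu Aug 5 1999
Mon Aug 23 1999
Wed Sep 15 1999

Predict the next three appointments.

Wed Oct 13 1999, Mon Nov 15 1999, Thu Dec 23 1999

The spacing grows by 5 each time: 8, 13, 18, 23 days.
Next gap: 28 days. Wed Sep 15 1999 + 28 days = Wed Oct 13 1999.
Next gap: 33 days. Wed Oct 13 1999 + 33 days = Mon Nov 15 1999.
Next gap: 38 days. Mon Nov 15 1999 + 38 days = Thu Dec 23 1999.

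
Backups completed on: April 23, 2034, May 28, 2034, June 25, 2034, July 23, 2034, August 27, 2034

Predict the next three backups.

September 24, 2034; October 22, 2034; November 26, 2034

All dates are Sundays, 35, 28, 28, 35 days apart.
Specifically, the 4th Sunday of each month.
September 2034 — 4th Sunday is September 24, 2034.
October 2034 — 4th Sunday is October 22, 2034.
November 2034 — 4th Sunday is November 26, 2034.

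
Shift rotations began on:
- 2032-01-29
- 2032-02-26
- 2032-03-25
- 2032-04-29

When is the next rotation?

2032-05-27

These are Thursdays with 28, 28, 35-day gaps.
Each is the final Thursday of its month — 2032-01-29 is past the 28th, so '4th Thursday' doesn't fit.
May 2032 ends with Thursday 2032-05-27.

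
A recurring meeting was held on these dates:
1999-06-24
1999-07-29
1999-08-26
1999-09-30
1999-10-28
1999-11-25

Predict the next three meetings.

Every date is a Thursday; gaps 35, 28, 35, 28, 28 days.
Each is the last Thursday of its month (at least one falls on the 29th or later, ruling out '4th Thursday').
Last Thursday of December 1999: 1999-12-30.
January 2000 ends with Thursday 2000-01-27.
February 2000 ends with Thursday 2000-02-24.

1999-12-30, 2000-01-27, 2000-02-24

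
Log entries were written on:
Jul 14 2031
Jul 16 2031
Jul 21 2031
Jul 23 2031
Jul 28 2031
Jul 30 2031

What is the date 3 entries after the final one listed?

Aug 11 2031

The gap pattern 2, 5, 2, 5, 2 repeats every 2 events.
These are the Mondays and Wednesdays of each week.
The following Monday is Aug 4 2031.
The following Wednesday is Aug 6 2031.
The following Monday is Aug 11 2031.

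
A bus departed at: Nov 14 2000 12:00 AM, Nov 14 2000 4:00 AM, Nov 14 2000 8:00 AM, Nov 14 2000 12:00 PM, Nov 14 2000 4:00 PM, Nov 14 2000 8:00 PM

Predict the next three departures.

Spacing: 4, 4, 4, 4, 4 h — constant 4 h.
Nov 14 2000 8:00 PM + 4 h = Nov 15 2000 12:00 AM.
Nov 15 2000 12:00 AM + 4 h = Nov 15 2000 4:00 AM.
Nov 15 2000 4:00 AM + 4 h = Nov 15 2000 8:00 AM.

Nov 15 2000 12:00 AM, Nov 15 2000 4:00 AM, Nov 15 2000 8:00 AM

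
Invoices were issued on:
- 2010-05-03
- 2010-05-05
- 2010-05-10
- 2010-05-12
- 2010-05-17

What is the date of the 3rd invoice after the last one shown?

2010-05-26

Every event lands on a Monday or Wednesday (gaps cycle 2, 5, 2, 5).
So the schedule is: every Monday and Wednesday.
The following Wednesday is 2010-05-19.
Next Monday: 2010-05-24.
The following Wednesday is 2010-05-26.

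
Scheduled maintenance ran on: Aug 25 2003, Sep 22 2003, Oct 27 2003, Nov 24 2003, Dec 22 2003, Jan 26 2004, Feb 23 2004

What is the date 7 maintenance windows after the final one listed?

All dates are Mondays, 28, 35, 28, 28, 35, 28 days apart.
Specifically, the 4th Monday of each month.
4th Monday of March 2004: Mar 22 2004.
4th Monday of April 2004: Apr 26 2004.
4th Monday of May 2004: May 24 2004.
June 2004 — 4th Monday is Jun 28 2004.
4th Monday of July 2004: Jul 26 2004.
4th Monday of August 2004: Aug 23 2004.
4th Monday of September 2004: Sep 27 2004.

Sep 27 2004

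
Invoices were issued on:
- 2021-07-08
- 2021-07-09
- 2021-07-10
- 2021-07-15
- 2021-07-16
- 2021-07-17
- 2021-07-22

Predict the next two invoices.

Gaps: 1, 1, 5, 1, 1, 5 days — not constant, but cyclic with period 3.
The events fall on every Thursday, Friday and Saturday.
Next Friday: 2021-07-23.
The following Saturday is 2021-07-24.

2021-07-23, 2021-07-24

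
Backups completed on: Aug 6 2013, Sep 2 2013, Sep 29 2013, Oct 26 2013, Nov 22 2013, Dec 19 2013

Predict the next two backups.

Every event comes 27 days after the last (27, 27, 27, 27, 27).
Dec 19 2013 + 27 days = Jan 15 2014.
Jan 15 2014 + 27 days = Feb 11 2014.

Jan 15 2014, Feb 11 2014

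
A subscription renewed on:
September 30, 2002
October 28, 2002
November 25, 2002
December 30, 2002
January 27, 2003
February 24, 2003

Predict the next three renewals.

March 31, 2003; April 28, 2003; May 26, 2003

These are Mondays with 28, 28, 35, 28, 28-day gaps.
Each is the final Monday of its month — September 30, 2002 is past the 28th, so '4th Monday' doesn't fit.
Last Monday of March 2003: March 31, 2003.
April 2003 ends with Monday April 28, 2003.
Last Monday of May 2003: May 26, 2003.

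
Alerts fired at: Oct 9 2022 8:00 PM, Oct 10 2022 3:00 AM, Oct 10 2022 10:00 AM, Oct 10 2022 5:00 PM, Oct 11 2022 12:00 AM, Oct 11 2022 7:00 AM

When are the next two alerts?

Oct 11 2022 2:00 PM, Oct 11 2022 9:00 PM

Gaps: 7, 7, 7, 7, 7 hours — each event is 7 hours after the previous one.
Oct 11 2022 7:00 AM + 7 h = Oct 11 2022 2:00 PM.
Oct 11 2022 2:00 PM + 7 h = Oct 11 2022 9:00 PM.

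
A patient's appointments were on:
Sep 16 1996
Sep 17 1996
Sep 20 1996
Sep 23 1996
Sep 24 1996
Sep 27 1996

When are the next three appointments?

Sep 30 1996, Oct 1 1996, Oct 4 1996

Gaps: 1, 3, 3, 1, 3 days — not constant, but cyclic with period 3.
The events fall on every Monday, Tuesday and Friday.
Next Monday: Sep 30 1996.
The following Tuesday is Oct 1 1996.
Next Friday: Oct 4 1996.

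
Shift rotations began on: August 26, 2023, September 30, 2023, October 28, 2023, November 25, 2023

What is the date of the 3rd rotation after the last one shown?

February 24, 2024

These are Saturdays with 35, 28, 28-day gaps.
Each is the final Saturday of its month — September 30, 2023 is past the 28th, so '4th Saturday' doesn't fit.
Last Saturday of December 2023: December 30, 2023.
January 2024 ends with Saturday January 27, 2024.
February 2024 ends with Saturday February 24, 2024.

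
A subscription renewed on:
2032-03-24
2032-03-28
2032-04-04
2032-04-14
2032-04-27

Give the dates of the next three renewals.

2032-05-13, 2032-06-01, 2032-06-23

Intervals are 4, 7, 10, 13 days — an arithmetic progression with common difference 3.
Next gap: 16 days. 2032-04-27 + 16 days = 2032-05-13.
Next gap: 19 days. 2032-05-13 + 19 days = 2032-06-01.
Next gap: 22 days. 2032-06-01 + 22 days = 2032-06-23.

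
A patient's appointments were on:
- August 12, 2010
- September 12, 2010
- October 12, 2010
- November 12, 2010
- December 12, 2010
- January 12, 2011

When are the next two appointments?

The day-of-month is always 12 (31, 30, 31, 30, 31 days between events).
So this recurs on the 12th of each month.
Next: February 2011 → February 12, 2011.
March 2011: March 12, 2011.

February 12, 2011; March 12, 2011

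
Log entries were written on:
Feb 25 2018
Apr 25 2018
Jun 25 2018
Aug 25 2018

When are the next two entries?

Each date is the 25th; the gaps (59, 61, 61) track the month lengths.
The rule is the 25th of every 2 months.
October 2018: Oct 25 2018.
December 2018: Dec 25 2018.

Oct 25 2018, Dec 25 2018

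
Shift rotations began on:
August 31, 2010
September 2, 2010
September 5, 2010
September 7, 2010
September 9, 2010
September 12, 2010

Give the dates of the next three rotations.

September 14, 2010; September 16, 2010; September 19, 2010

Every event lands on a Tuesday or Thursday or Sunday (gaps cycle 2, 3, 2, 2, 3).
So the schedule is: every Tuesday, Thursday and Sunday.
Next Tuesday: September 14, 2010.
The following Thursday is September 16, 2010.
The following Sunday is September 19, 2010.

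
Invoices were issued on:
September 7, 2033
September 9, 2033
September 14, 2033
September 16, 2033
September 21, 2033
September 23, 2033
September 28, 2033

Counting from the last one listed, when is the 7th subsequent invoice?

The gap pattern 2, 5, 2, 5, 2, 5 repeats every 2 events.
These are the Wednesdays and Fridays of each week.
The following Friday is September 30, 2033.
Next Wednesday: October 5, 2033.
Next Friday: October 7, 2033.
Next Wednesday: October 12, 2033.
The following Friday is October 14, 2033.
The following Wednesday is October 19, 2033.
The following Friday is October 21, 2033.

October 21, 2033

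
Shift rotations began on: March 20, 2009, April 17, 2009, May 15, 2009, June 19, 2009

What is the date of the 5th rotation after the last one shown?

All dates are Fridays, 28, 28, 35 days apart.
Specifically, the 3rd Friday of each month.
July 2009 — 3rd Friday is July 17, 2009.
3rd Friday of August 2009: August 21, 2009.
3rd Friday of September 2009: September 18, 2009.
3rd Friday of October 2009: October 16, 2009.
November 2009 — 3rd Friday is November 20, 2009.

November 20, 2009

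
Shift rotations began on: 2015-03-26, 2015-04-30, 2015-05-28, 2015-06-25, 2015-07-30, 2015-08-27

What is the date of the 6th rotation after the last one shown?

These are Thursdays with 35, 28, 28, 35, 28-day gaps.
Each is the final Thursday of its month — 2015-04-30 is past the 28th, so '4th Thursday' doesn't fit.
Last Thursday of September 2015: 2015-09-24.
Last Thursday of October 2015: 2015-10-29.
Last Thursday of November 2015: 2015-11-26.
Last Thursday of December 2015: 2015-12-31.
Last Thursday of January 2016: 2016-01-28.
Last Thursday of February 2016: 2016-02-25.

2016-02-25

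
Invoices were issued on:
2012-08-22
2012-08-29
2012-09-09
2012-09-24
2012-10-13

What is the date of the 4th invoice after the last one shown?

2013-02-06

Gaps: 7, 11, 15, 19 days — each gap is 4 larger than the previous one.
Next gap: 23 days. 2012-10-13 + 23 days = 2012-11-05.
Next gap: 27 days. 2012-11-05 + 27 days = 2012-12-02.
Next gap: 31 days. 2012-12-02 + 31 days = 2013-01-02.
Next gap: 35 days. 2013-01-02 + 35 days = 2013-02-06.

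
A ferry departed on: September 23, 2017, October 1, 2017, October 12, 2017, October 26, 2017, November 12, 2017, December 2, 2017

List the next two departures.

Gaps: 8, 11, 14, 17, 20 days — each gap is 3 larger than the previous one.
Next gap: 23 days. December 2, 2017 + 23 days = December 25, 2017.
Next gap: 26 days. December 25, 2017 + 26 days = January 20, 2018.

December 25, 2017; January 20, 2018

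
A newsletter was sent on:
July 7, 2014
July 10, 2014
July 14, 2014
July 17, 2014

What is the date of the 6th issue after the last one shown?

August 7, 2014

The gap pattern 3, 4, 3 repeats every 2 events.
These are the Mondays and Thursdays of each week.
Next Monday: July 21, 2014.
The following Thursday is July 24, 2014.
The following Monday is July 28, 2014.
Next Thursday: July 31, 2014.
Next Monday: August 4, 2014.
Next Thursday: August 7, 2014.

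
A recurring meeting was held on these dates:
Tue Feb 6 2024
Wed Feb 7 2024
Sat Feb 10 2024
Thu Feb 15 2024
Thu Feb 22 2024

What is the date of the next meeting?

Sat Mar 2 2024

Intervals are 1, 3, 5, 7 days — an arithmetic progression with common difference 2.
Next gap: 9 days. Thu Feb 22 2024 + 9 days = Sat Mar 2 2024.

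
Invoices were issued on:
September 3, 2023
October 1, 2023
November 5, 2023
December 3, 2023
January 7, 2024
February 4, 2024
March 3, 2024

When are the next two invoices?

April 7, 2024; May 5, 2024

All dates are Sundays, 28, 35, 28, 35, 28, 28 days apart.
Specifically, the 1st Sunday of each month.
April 2024 — 1st Sunday is April 7, 2024.
May 2024 — 1st Sunday is May 5, 2024.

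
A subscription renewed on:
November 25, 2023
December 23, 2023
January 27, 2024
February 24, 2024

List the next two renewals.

These are Saturdays at 28- or 35-day spacing (28, 35, 28).
The pattern: 4th Saturday of the month.
March 2024 — 4th Saturday is March 23, 2024.
April 2024 — 4th Saturday is April 27, 2024.

March 23, 2024; April 27, 2024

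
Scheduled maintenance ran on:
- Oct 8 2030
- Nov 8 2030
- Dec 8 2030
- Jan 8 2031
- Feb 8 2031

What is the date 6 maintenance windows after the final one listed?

Aug 8 2031

Gaps: 31, 30, 31, 31 days — not constant. Every event is on the 8th of the month.
Pattern: the 8th of each month.
March 2031: Mar 8 2031.
Next: April 2031 → Apr 8 2031.
Next: May 2031 → May 8 2031.
June 2031: Jun 8 2031.
July 2031: Jul 8 2031.
Next: August 2031 → Aug 8 2031.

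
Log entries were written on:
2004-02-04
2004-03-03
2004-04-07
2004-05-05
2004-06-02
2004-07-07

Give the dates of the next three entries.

All dates are Wednesdays, 28, 35, 28, 28, 35 days apart.
Specifically, the 1st Wednesday of each month.
August 2004 — 1st Wednesday is 2004-08-04.
1st Wednesday of September 2004: 2004-09-01.
October 2004 — 1st Wednesday is 2004-10-06.

2004-08-04, 2004-09-01, 2004-10-06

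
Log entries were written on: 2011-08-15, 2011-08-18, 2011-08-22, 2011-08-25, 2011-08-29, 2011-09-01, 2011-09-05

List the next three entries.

Gaps: 3, 4, 3, 4, 3, 4 days — not constant, but cyclic with period 2.
The events fall on every Monday and Thursday.
Next Thursday: 2011-09-08.
The following Monday is 2011-09-12.
The following Thursday is 2011-09-15.

2011-09-08, 2011-09-12, 2011-09-15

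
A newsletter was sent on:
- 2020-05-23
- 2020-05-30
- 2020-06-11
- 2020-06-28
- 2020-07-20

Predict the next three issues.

2020-08-16, 2020-09-17, 2020-10-24

Intervals are 7, 12, 17, 22 days — an arithmetic progression with common difference 5.
Next gap: 27 days. 2020-07-20 + 27 days = 2020-08-16.
Next gap: 32 days. 2020-08-16 + 32 days = 2020-09-17.
Next gap: 37 days. 2020-09-17 + 37 days = 2020-10-24.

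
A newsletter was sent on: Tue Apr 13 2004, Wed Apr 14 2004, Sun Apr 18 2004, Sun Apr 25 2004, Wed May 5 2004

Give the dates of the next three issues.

Tue May 18 2004, Thu Jun 3 2004, Tue Jun 22 2004

The spacing grows by 3 each time: 1, 4, 7, 10 days.
Next gap: 13 days. Wed May 5 2004 + 13 days = Tue May 18 2004.
Next gap: 16 days. Tue May 18 2004 + 16 days = Thu Jun 3 2004.
Next gap: 19 days. Thu Jun 3 2004 + 19 days = Tue Jun 22 2004.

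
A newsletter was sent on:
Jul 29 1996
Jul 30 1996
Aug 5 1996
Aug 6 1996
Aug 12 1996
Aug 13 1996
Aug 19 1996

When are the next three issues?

The gap pattern 1, 6, 1, 6, 1, 6 repeats every 2 events.
These are the Mondays and Tuesdays of each week.
Next Tuesday: Aug 20 1996.
Next Monday: Aug 26 1996.
Next Tuesday: Aug 27 1996.

Aug 20 1996, Aug 26 1996, Aug 27 1996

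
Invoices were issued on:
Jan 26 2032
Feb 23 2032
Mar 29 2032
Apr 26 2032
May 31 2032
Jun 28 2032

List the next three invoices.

Every date is a Monday; gaps 28, 35, 28, 35, 28 days.
Each is the last Monday of its month (at least one falls on the 29th or later, ruling out '4th Monday').
July 2032 ends with Monday Jul 26 2032.
Last Monday of August 2032: Aug 30 2032.
September 2032 ends with Monday Sep 27 2032.

Jul 26 2032, Aug 30 2032, Sep 27 2032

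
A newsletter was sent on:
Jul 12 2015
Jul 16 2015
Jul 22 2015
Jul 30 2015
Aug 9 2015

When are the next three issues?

Aug 21 2015, Sep 4 2015, Sep 20 2015

Intervals are 4, 6, 8, 10 days — an arithmetic progression with common difference 2.
Next gap: 12 days. Aug 9 2015 + 12 days = Aug 21 2015.
Next gap: 14 days. Aug 21 2015 + 14 days = Sep 4 2015.
Next gap: 16 days. Sep 4 2015 + 16 days = Sep 20 2015.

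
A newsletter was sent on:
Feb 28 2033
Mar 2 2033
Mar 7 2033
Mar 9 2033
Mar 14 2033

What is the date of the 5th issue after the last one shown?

Gaps: 2, 5, 2, 5 days — not constant, but cyclic with period 2.
The events fall on every Monday and Wednesday.
The following Wednesday is Mar 16 2033.
The following Monday is Mar 21 2033.
Next Wednesday: Mar 23 2033.
Next Monday: Mar 28 2033.
Next Wednesday: Mar 30 2033.

Mar 30 2033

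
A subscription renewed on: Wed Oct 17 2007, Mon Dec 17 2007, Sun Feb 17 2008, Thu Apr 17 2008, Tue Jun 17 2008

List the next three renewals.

Sun Aug 17 2008, Fri Oct 17 2008, Wed Dec 17 2008

The day-of-month is always 17 (61, 62, 60, 61 days between events).
So this recurs on the 17th of every 2 months.
August 2008: Sun Aug 17 2008.
October 2008: Fri Oct 17 2008.
Next: December 2008 → Wed Dec 17 2008.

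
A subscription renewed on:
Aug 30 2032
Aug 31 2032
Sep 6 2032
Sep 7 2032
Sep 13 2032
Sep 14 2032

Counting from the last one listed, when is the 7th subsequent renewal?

Every event lands on a Monday or Tuesday (gaps cycle 1, 6, 1, 6, 1).
So the schedule is: every Monday and Tuesday.
The following Monday is Sep 20 2032.
The following Tuesday is Sep 21 2032.
Next Monday: Sep 27 2032.
Next Tuesday: Sep 28 2032.
Next Monday: Oct 4 2032.
The following Tuesday is Oct 5 2032.
The following Monday is Oct 11 2032.

Oct 11 2032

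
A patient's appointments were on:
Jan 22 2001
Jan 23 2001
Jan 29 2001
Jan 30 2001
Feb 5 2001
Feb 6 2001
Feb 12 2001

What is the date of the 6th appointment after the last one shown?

Mar 5 2001

Gaps: 1, 6, 1, 6, 1, 6 days — not constant, but cyclic with period 2.
The events fall on every Monday and Tuesday.
The following Tuesday is Feb 13 2001.
Next Monday: Feb 19 2001.
Next Tuesday: Feb 20 2001.
Next Monday: Feb 26 2001.
The following Tuesday is Feb 27 2001.
The following Monday is Mar 5 2001.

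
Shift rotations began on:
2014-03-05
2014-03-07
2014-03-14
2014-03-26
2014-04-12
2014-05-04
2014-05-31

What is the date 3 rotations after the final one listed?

2014-09-19

Gaps: 2, 7, 12, 17, 22, 27 days — each gap is 5 larger than the previous one.
Next gap: 32 days. 2014-05-31 + 32 days = 2014-07-02.
Next gap: 37 days. 2014-07-02 + 37 days = 2014-08-08.
Next gap: 42 days. 2014-08-08 + 42 days = 2014-09-19.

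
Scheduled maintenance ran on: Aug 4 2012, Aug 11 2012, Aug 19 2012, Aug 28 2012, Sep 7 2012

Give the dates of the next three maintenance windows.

The spacing grows by 1 each time: 7, 8, 9, 10 days.
Next gap: 11 days. Sep 7 2012 + 11 days = Sep 18 2012.
Next gap: 12 days. Sep 18 2012 + 12 days = Sep 30 2012.
Next gap: 13 days. Sep 30 2012 + 13 days = Oct 13 2012.

Sep 18 2012, Sep 30 2012, Oct 13 2012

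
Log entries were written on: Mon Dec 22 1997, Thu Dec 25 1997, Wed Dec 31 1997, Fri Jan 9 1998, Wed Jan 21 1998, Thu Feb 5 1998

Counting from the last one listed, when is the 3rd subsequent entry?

The spacing grows by 3 each time: 3, 6, 9, 12, 15 days.
Next gap: 18 days. Thu Feb 5 1998 + 18 days = Mon Feb 23 1998.
Next gap: 21 days. Mon Feb 23 1998 + 21 days = Mon Mar 16 1998.
Next gap: 24 days. Mon Mar 16 1998 + 24 days = Thu Apr 9 1998.

Thu Apr 9 1998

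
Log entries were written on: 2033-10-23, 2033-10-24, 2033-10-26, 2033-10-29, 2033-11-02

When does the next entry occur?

2033-11-07

The spacing grows by 1 each time: 1, 2, 3, 4 days.
Next gap: 5 days. 2033-11-02 + 5 days = 2033-11-07.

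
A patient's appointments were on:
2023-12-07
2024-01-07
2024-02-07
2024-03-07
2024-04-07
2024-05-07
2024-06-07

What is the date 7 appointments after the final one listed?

2025-01-07

Each date is the 7th; the gaps (31, 31, 29, 31, 30, 31) track the month lengths.
The rule is the 7th of each month.
Next: July 2024 → 2024-07-07.
August 2024: 2024-08-07.
September 2024: 2024-09-07.
October 2024: 2024-10-07.
Next: November 2024 → 2024-11-07.
December 2024: 2024-12-07.
Next: January 2025 → 2025-01-07.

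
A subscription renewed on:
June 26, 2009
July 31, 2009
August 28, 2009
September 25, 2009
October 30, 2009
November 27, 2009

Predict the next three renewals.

Every date is a Friday; gaps 35, 28, 28, 35, 28 days.
Each is the last Friday of its month (at least one falls on the 29th or later, ruling out '4th Friday').
Last Friday of December 2009: December 25, 2009.
Last Friday of January 2010: January 29, 2010.
February 2010 ends with Friday February 26, 2010.

December 25, 2009; January 29, 2010; February 26, 2010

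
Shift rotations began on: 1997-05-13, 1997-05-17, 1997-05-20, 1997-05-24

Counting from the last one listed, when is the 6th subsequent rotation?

The gap pattern 4, 3, 4 repeats every 2 events.
These are the Tuesdays and Saturdays of each week.
Next Tuesday: 1997-05-27.
Next Saturday: 1997-05-31.
Next Tuesday: 1997-06-03.
The following Saturday is 1997-06-07.
Next Tuesday: 1997-06-10.
Next Saturday: 1997-06-14.

1997-06-14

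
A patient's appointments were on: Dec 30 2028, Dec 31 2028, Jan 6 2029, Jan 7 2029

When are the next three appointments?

Gaps: 1, 6, 1 days — not constant, but cyclic with period 2.
The events fall on every Saturday and Sunday.
The following Saturday is Jan 13 2029.
Next Sunday: Jan 14 2029.
The following Saturday is Jan 20 2029.

Jan 13 2029, Jan 14 2029, Jan 20 2029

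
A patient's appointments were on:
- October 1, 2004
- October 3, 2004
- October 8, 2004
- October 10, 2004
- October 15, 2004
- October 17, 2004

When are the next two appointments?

Gaps: 2, 5, 2, 5, 2 days — not constant, but cyclic with period 2.
The events fall on every Friday and Sunday.
The following Friday is October 22, 2004.
Next Sunday: October 24, 2004.

October 22, 2004; October 24, 2004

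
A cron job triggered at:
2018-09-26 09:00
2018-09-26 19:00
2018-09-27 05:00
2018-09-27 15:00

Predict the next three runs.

Spacing: 10, 10, 10 h — constant 10 h.
2018-09-27 15:00 + 10 h = 2018-09-28 01:00.
2018-09-28 01:00 + 10 h = 2018-09-28 11:00.
2018-09-28 11:00 + 10 h = 2018-09-28 21:00.

2018-09-28 01:00, 2018-09-28 11:00, 2018-09-28 21:00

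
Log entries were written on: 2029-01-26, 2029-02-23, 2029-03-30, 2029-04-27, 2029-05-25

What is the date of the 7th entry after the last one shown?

2029-12-28

These are Fridays with 28, 35, 28, 28-day gaps.
Each is the final Friday of its month — 2029-03-30 is past the 28th, so '4th Friday' doesn't fit.
Last Friday of June 2029: 2029-06-29.
Last Friday of July 2029: 2029-07-27.
August 2029 ends with Friday 2029-08-31.
Last Friday of September 2029: 2029-09-28.
Last Friday of October 2029: 2029-10-26.
Last Friday of November 2029: 2029-11-30.
Last Friday of December 2029: 2029-12-28.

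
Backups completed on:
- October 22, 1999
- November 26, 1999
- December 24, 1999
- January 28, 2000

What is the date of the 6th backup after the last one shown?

July 28, 2000

All dates are Fridays, 35, 28, 35 days apart.
Specifically, the 4th Friday of each month.
February 2000 — 4th Friday is February 25, 2000.
4th Friday of March 2000: March 24, 2000.
4th Friday of April 2000: April 28, 2000.
4th Friday of May 2000: May 26, 2000.
4th Friday of June 2000: June 23, 2000.
July 2000 — 4th Friday is July 28, 2000.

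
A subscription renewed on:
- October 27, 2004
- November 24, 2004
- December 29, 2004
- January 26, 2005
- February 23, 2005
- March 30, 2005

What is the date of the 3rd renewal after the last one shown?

June 29, 2005

All Wednesdays; the gaps (28, 35, 28, 28, 35) vary with month length.
This is the last Wednesday of each month.
Last Wednesday of April 2005: April 27, 2005.
Last Wednesday of May 2005: May 25, 2005.
June 2005 ends with Wednesday June 29, 2005.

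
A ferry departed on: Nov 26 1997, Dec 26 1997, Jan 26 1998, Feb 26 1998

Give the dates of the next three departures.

Each date is the 26th; the gaps (30, 31, 31) track the month lengths.
The rule is the 26th of each month.
Next: March 1998 → Mar 26 1998.
Next: April 1998 → Apr 26 1998.
Next: May 1998 → May 26 1998.

Mar 26 1998, Apr 26 1998, May 26 1998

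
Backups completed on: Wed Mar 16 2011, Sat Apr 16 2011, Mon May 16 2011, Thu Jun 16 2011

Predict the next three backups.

Sat Jul 16 2011, Tue Aug 16 2011, Fri Sep 16 2011

The day-of-month is always 16 (31, 30, 31 days between events).
So this recurs on the 16th of each month.
July 2011: Sat Jul 16 2011.
Next: August 2011 → Tue Aug 16 2011.
September 2011: Fri Sep 16 2011.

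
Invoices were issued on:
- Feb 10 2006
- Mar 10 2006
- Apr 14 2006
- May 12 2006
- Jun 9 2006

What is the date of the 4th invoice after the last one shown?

Oct 13 2006

All dates are Fridays, 28, 35, 28, 28 days apart.
Specifically, the 2nd Friday of each month.
2nd Friday of July 2006: Jul 14 2006.
2nd Friday of August 2006: Aug 11 2006.
2nd Friday of September 2006: Sep 8 2006.
2nd Friday of October 2006: Oct 13 2006.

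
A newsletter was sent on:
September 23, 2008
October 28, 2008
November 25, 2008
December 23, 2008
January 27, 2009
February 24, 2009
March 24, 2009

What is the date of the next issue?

April 28, 2009

All dates are Tuesdays, 35, 28, 28, 35, 28, 28 days apart.
Specifically, the 4th Tuesday of each month.
4th Tuesday of April 2009: April 28, 2009.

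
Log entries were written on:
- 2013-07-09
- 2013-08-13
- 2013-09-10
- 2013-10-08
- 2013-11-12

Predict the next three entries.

2013-12-10, 2014-01-14, 2014-02-11

These are Tuesdays at 28- or 35-day spacing (35, 28, 28, 35).
The pattern: 2nd Tuesday of the month.
2nd Tuesday of December 2013: 2013-12-10.
January 2014 — 2nd Tuesday is 2014-01-14.
February 2014 — 2nd Tuesday is 2014-02-11.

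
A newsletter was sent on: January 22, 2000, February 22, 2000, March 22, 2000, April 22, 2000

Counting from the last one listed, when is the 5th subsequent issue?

September 22, 2000

The day-of-month is always 22 (31, 29, 31 days between events).
So this recurs on the 22nd of each month.
May 2000: May 22, 2000.
Next: June 2000 → June 22, 2000.
Next: July 2000 → July 22, 2000.
Next: August 2000 → August 22, 2000.
September 2000: September 22, 2000.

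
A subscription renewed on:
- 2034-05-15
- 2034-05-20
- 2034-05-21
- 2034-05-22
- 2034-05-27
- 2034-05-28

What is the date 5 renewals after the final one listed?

2034-06-10

Gaps: 5, 1, 1, 5, 1 days — not constant, but cyclic with period 3.
The events fall on every Monday, Saturday and Sunday.
The following Monday is 2034-05-29.
Next Saturday: 2034-06-03.
Next Sunday: 2034-06-04.
Next Monday: 2034-06-05.
The following Saturday is 2034-06-10.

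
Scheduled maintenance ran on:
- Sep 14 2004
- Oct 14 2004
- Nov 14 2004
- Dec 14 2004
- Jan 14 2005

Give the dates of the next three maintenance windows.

Feb 14 2005, Mar 14 2005, Apr 14 2005

The day-of-month is always 14 (30, 31, 30, 31 days between events).
So this recurs on the 14th of each month.
February 2005: Feb 14 2005.
Next: March 2005 → Mar 14 2005.
April 2005: Apr 14 2005.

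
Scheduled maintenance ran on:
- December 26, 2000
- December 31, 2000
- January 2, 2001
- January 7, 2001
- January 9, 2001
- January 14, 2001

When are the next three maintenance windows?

January 16, 2001; January 21, 2001; January 23, 2001

The gap pattern 5, 2, 5, 2, 5 repeats every 2 events.
These are the Tuesdays and Sundays of each week.
Next Tuesday: January 16, 2001.
The following Sunday is January 21, 2001.
Next Tuesday: January 23, 2001.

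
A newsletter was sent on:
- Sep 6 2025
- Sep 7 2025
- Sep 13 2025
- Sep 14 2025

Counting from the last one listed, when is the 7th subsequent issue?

Oct 11 2025

Gaps: 1, 6, 1 days — not constant, but cyclic with period 2.
The events fall on every Saturday and Sunday.
The following Saturday is Sep 20 2025.
Next Sunday: Sep 21 2025.
The following Saturday is Sep 27 2025.
Next Sunday: Sep 28 2025.
The following Saturday is Oct 4 2025.
Next Sunday: Oct 5 2025.
Next Saturday: Oct 11 2025.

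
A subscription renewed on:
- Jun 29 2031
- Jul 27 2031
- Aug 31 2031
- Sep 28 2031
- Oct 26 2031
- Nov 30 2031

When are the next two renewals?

Dec 28 2031, Jan 25 2032

Every date is a Sunday; gaps 28, 35, 28, 28, 35 days.
Each is the last Sunday of its month (at least one falls on the 29th or later, ruling out '4th Sunday').
Last Sunday of December 2031: Dec 28 2031.
Last Sunday of January 2032: Jan 25 2032.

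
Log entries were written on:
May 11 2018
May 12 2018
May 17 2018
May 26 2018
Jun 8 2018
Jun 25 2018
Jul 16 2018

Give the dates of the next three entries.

The spacing grows by 4 each time: 1, 5, 9, 13, 17, 21 days.
Next gap: 25 days. Jul 16 2018 + 25 days = Aug 10 2018.
Next gap: 29 days. Aug 10 2018 + 29 days = Sep 8 2018.
Next gap: 33 days. Sep 8 2018 + 33 days = Oct 11 2018.

Aug 10 2018, Sep 8 2018, Oct 11 2018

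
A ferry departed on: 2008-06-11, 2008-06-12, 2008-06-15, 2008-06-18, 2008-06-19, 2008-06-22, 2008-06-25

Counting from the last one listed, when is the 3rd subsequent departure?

Every event lands on a Wednesday or Thursday or Sunday (gaps cycle 1, 3, 3, 1, 3, 3).
So the schedule is: every Wednesday, Thursday and Sunday.
The following Thursday is 2008-06-26.
The following Sunday is 2008-06-29.
The following Wednesday is 2008-07-02.

2008-07-02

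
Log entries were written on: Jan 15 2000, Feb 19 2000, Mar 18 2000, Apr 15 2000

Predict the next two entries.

May 20 2000, Jun 17 2000

Gaps: 35, 28, 28 days — a mix of 28 and 35. Every date is a Saturday.
Each is the 3rd Saturday of its month.
May 2000 — 3rd Saturday is May 20 2000.
3rd Saturday of June 2000: Jun 17 2000.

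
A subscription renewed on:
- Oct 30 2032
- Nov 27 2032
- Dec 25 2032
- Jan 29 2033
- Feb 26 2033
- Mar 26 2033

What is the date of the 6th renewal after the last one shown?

All Saturdays; the gaps (28, 28, 35, 28, 28) vary with month length.
This is the last Saturday of each month.
Last Saturday of April 2033: Apr 30 2033.
May 2033 ends with Saturday May 28 2033.
June 2033 ends with Saturday Jun 25 2033.
July 2033 ends with Saturday Jul 30 2033.
August 2033 ends with Saturday Aug 27 2033.
September 2033 ends with Saturday Sep 24 2033.

Sep 24 2033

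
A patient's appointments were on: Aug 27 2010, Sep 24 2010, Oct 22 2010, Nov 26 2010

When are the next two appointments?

Dec 24 2010, Jan 28 2011

Gaps: 28, 28, 35 days — a mix of 28 and 35. Every date is a Friday.
Each is the 4th Friday of its month.
December 2010 — 4th Friday is Dec 24 2010.
4th Friday of January 2011: Jan 28 2011.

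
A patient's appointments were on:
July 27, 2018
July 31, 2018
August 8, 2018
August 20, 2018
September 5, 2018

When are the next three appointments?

Intervals are 4, 8, 12, 16 days — an arithmetic progression with common difference 4.
Next gap: 20 days. September 5, 2018 + 20 days = September 25, 2018.
Next gap: 24 days. September 25, 2018 + 24 days = October 19, 2018.
Next gap: 28 days. October 19, 2018 + 28 days = November 16, 2018.

September 25, 2018; October 19, 2018; November 16, 2018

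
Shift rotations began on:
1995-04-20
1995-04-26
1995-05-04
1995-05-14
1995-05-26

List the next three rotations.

1995-06-09, 1995-06-25, 1995-07-13

Intervals are 6, 8, 10, 12 days — an arithmetic progression with common difference 2.
Next gap: 14 days. 1995-05-26 + 14 days = 1995-06-09.
Next gap: 16 days. 1995-06-09 + 16 days = 1995-06-25.
Next gap: 18 days. 1995-06-25 + 18 days = 1995-07-13.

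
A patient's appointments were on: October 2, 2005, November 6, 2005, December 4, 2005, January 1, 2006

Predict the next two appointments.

These are Sundays at 28- or 35-day spacing (35, 28, 28).
The pattern: 1st Sunday of the month.
1st Sunday of February 2006: February 5, 2006.
March 2006 — 1st Sunday is March 5, 2006.

February 5, 2006; March 5, 2006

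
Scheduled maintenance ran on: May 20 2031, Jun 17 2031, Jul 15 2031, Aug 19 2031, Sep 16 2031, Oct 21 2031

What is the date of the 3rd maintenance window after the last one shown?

Jan 20 2032

Gaps: 28, 28, 35, 28, 35 days — a mix of 28 and 35. Every date is a Tuesday.
Each is the 3rd Tuesday of its month.
3rd Tuesday of November 2031: Nov 18 2031.
December 2031 — 3rd Tuesday is Dec 16 2031.
3rd Tuesday of January 2032: Jan 20 2032.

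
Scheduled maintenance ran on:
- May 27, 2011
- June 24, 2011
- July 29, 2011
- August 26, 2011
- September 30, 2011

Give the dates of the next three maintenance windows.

These are Fridays with 28, 35, 28, 35-day gaps.
Each is the final Friday of its month — July 29, 2011 is past the 28th, so '4th Friday' doesn't fit.
Last Friday of October 2011: October 28, 2011.
Last Friday of November 2011: November 25, 2011.
Last Friday of December 2011: December 30, 2011.

October 28, 2011; November 25, 2011; December 30, 2011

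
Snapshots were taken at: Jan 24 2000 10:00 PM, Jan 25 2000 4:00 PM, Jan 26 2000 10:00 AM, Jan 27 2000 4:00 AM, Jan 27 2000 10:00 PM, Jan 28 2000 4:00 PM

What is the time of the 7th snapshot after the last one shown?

Feb 2 2000 10:00 PM

The interval is a steady 18 hours (18, 18, 18, 18, 18).
Jan 28 2000 4:00 PM + 18 h = Jan 29 2000 10:00 AM.
Jan 29 2000 10:00 AM + 18 h = Jan 30 2000 4:00 AM.
Jan 30 2000 4:00 AM + 18 h = Jan 30 2000 10:00 PM.
Jan 30 2000 10:00 PM + 18 h = Jan 31 2000 4:00 PM.
Jan 31 2000 4:00 PM + 18 h = Feb 1 2000 10:00 AM.
Feb 1 2000 10:00 AM + 18 h = Feb 2 2000 4:00 AM.
Feb 2 2000 4:00 AM + 18 h = Feb 2 2000 10:00 PM.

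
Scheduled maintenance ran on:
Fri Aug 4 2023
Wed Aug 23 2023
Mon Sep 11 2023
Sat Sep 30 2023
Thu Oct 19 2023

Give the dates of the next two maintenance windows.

Tue Nov 7 2023, Sun Nov 26 2023

Gaps between consecutive events: 19, 19, 19, 19 days — a constant 19-day interval.
Thu Oct 19 2023 + 19 days = Tue Nov 7 2023.
Tue Nov 7 2023 + 19 days = Sun Nov 26 2023.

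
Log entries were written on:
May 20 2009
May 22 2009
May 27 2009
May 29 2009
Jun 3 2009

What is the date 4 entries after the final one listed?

Every event lands on a Wednesday or Friday (gaps cycle 2, 5, 2, 5).
So the schedule is: every Wednesday and Friday.
Next Friday: Jun 5 2009.
The following Wednesday is Jun 10 2009.
The following Friday is Jun 12 2009.
The following Wednesday is Jun 17 2009.

Jun 17 2009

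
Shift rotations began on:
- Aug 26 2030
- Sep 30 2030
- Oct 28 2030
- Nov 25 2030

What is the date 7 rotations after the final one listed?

Every date is a Monday; gaps 35, 28, 28 days.
Each is the last Monday of its month (at least one falls on the 29th or later, ruling out '4th Monday').
December 2030 ends with Monday Dec 30 2030.
January 2031 ends with Monday Jan 27 2031.
Last Monday of February 2031: Feb 24 2031.
March 2031 ends with Monday Mar 31 2031.
April 2031 ends with Monday Apr 28 2031.
Last Monday of May 2031: May 26 2031.
June 2031 ends with Monday Jun 30 2031.

Jun 30 2031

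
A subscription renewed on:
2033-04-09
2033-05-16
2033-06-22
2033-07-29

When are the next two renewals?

Gaps between consecutive events: 37, 37, 37 days — a constant 37-day interval.
2033-07-29 + 37 days = 2033-09-04.
2033-09-04 + 37 days = 2033-10-11.

2033-09-04, 2033-10-11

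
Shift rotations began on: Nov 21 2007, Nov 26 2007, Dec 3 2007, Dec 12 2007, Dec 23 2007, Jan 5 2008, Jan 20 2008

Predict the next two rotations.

Feb 6 2008, Feb 25 2008

Intervals are 5, 7, 9, 11, 13, 15 days — an arithmetic progression with common difference 2.
Next gap: 17 days. Jan 20 2008 + 17 days = Feb 6 2008.
Next gap: 19 days. Feb 6 2008 + 19 days = Feb 25 2008.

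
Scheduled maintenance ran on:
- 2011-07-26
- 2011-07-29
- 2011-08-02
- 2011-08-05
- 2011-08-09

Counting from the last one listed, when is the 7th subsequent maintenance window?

Gaps: 3, 4, 3, 4 days — not constant, but cyclic with period 2.
The events fall on every Tuesday and Friday.
Next Friday: 2011-08-12.
The following Tuesday is 2011-08-16.
Next Friday: 2011-08-19.
The following Tuesday is 2011-08-23.
Next Friday: 2011-08-26.
Next Tuesday: 2011-08-30.
The following Friday is 2011-09-02.

2011-09-02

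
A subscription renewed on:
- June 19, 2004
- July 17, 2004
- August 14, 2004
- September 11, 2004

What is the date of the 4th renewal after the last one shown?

Every event comes 28 days after the last (28, 28, 28).
September 11, 2004 + 28 days = October 9, 2004.
October 9, 2004 + 28 days = November 6, 2004.
November 6, 2004 + 28 days = December 4, 2004.
December 4, 2004 + 28 days = January 1, 2005.

January 1, 2005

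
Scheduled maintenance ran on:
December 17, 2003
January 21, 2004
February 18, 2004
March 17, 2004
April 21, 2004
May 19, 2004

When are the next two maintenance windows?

All dates are Wednesdays, 35, 28, 28, 35, 28 days apart.
Specifically, the 3rd Wednesday of each month.
June 2004 — 3rd Wednesday is June 16, 2004.
July 2004 — 3rd Wednesday is July 21, 2004.

June 16, 2004; July 21, 2004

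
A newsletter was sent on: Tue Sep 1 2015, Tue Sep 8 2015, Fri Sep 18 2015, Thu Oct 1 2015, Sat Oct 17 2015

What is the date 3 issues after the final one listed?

Intervals are 7, 10, 13, 16 days — an arithmetic progression with common difference 3.
Next gap: 19 days. Sat Oct 17 2015 + 19 days = Thu Nov 5 2015.
Next gap: 22 days. Thu Nov 5 2015 + 22 days = Fri Nov 27 2015.
Next gap: 25 days. Fri Nov 27 2015 + 25 days = Tue Dec 22 2015.

Tue Dec 22 2015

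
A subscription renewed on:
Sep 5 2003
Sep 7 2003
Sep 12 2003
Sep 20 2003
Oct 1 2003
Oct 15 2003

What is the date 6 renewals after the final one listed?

Mar 10 2004

Intervals are 2, 5, 8, 11, 14 days — an arithmetic progression with common difference 3.
Next gap: 17 days. Oct 15 2003 + 17 days = Nov 1 2003.
Next gap: 20 days. Nov 1 2003 + 20 days = Nov 21 2003.
Next gap: 23 days. Nov 21 2003 + 23 days = Dec 14 2003.
Next gap: 26 days. Dec 14 2003 + 26 days = Jan 9 2004.
Next gap: 29 days. Jan 9 2004 + 29 days = Feb 7 2004.
Next gap: 32 days. Feb 7 2004 + 32 days = Mar 10 2004.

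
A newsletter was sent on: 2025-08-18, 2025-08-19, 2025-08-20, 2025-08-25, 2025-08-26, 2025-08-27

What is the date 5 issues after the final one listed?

2025-09-09

Every event lands on a Monday or Tuesday or Wednesday (gaps cycle 1, 1, 5, 1, 1).
So the schedule is: every Monday, Tuesday and Wednesday.
Next Monday: 2025-09-01.
The following Tuesday is 2025-09-02.
The following Wednesday is 2025-09-03.
Next Monday: 2025-09-08.
The following Tuesday is 2025-09-09.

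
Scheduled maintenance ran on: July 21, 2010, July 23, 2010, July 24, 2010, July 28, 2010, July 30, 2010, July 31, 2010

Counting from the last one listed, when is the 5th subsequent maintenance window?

The gap pattern 2, 1, 4, 2, 1 repeats every 3 events.
These are the Wednesdays, Fridays and Saturdays of each week.
The following Wednesday is August 4, 2010.
Next Friday: August 6, 2010.
The following Saturday is August 7, 2010.
Next Wednesday: August 11, 2010.
The following Friday is August 13, 2010.

August 13, 2010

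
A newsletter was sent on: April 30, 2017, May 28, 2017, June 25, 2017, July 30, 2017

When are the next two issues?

These are Sundays with 28, 28, 35-day gaps.
Each is the final Sunday of its month — April 30, 2017 is past the 28th, so '4th Sunday' doesn't fit.
Last Sunday of August 2017: August 27, 2017.
Last Sunday of September 2017: September 24, 2017.

August 27, 2017; September 24, 2017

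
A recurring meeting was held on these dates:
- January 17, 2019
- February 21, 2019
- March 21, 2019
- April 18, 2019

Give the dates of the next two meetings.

May 16, 2019; June 20, 2019

Gaps: 35, 28, 28 days — a mix of 28 and 35. Every date is a Thursday.
Each is the 3rd Thursday of its month.
May 2019 — 3rd Thursday is May 16, 2019.
June 2019 — 3rd Thursday is June 20, 2019.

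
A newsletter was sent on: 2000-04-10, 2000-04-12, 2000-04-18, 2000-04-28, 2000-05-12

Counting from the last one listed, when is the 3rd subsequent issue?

Gaps: 2, 6, 10, 14 days — each gap is 4 larger than the previous one.
Next gap: 18 days. 2000-05-12 + 18 days = 2000-05-30.
Next gap: 22 days. 2000-05-30 + 22 days = 2000-06-21.
Next gap: 26 days. 2000-06-21 + 26 days = 2000-07-17.

2000-07-17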